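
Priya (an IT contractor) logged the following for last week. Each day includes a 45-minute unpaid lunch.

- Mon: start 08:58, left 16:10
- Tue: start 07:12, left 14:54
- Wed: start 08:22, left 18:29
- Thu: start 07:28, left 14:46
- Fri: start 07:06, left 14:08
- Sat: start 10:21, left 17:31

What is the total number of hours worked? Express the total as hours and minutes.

42 h 1 min

Mon: 08:58–16:10 = 7 h 12 min; less 45 min break → 6 h 27 min
Tue: 07:12–14:54 = 7 h 42 min; less 45 min break → 6 h 57 min
Wed: 08:22–18:29 = 10 h 7 min; less 45 min break → 9 h 22 min
Thu: 07:28–14:46 = 7 h 18 min; less 45 min break → 6 h 33 min
Fri: 07:06–14:08 = 7 h 2 min; less 45 min break → 6 h 17 min
Sat: 10:21–17:31 = 7 h 10 min; less 45 min break → 6 h 25 min
Total: 6 h 27 min + 6 h 57 min + 9 h 22 min + 6 h 33 min + 6 h 17 min + 6 h 25 min = 42 h 1 min.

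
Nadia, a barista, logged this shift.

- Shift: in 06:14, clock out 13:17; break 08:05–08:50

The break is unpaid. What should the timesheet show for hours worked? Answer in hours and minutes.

6 h 18 min

Shift: 06:14–13:17 = 7 h 3 min; less 45 min break → 6 h 18 min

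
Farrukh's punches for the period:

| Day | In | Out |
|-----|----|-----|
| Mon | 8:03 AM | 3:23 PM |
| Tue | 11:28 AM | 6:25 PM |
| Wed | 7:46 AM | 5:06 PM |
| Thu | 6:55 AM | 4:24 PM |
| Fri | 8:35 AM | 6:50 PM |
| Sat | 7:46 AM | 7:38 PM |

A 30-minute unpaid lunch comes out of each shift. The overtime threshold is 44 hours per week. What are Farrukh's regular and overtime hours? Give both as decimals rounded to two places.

Regular 44.00 hours, overtime 8.22 hours

Mon: 8:03 AM–3:23 PM = 7 h 20 min; less 30 min break → 6 h 50 min
Tue: 11:28 AM–6:25 PM = 6 h 57 min; less 30 min break → 6 h 27 min
Wed: 7:46 AM–5:06 PM = 9 h 20 min; less 30 min break → 8 h 50 min
Thu: 6:55 AM–4:24 PM = 9 h 29 min; less 30 min break → 8 h 59 min
Fri: 8:35 AM–6:50 PM = 10 h 15 min; less 30 min break → 9 h 45 min
Sat: 7:46 AM–7:38 PM = 11 h 52 min; less 30 min break → 11 h 22 min
Total worked: 52 h 13 min = 52.22 h.
Threshold 44 h → overtime 8 h 13 min, regular 44 h 0 min.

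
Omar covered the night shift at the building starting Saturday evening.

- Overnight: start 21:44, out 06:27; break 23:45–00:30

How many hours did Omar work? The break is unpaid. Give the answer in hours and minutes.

Overnight: 21:44 → midnight = 2 h 16 min; midnight → 06:27 = 6 h 27 min; span 8 h 43 min; less 45 min break → 7 h 58 min

7 h 58 min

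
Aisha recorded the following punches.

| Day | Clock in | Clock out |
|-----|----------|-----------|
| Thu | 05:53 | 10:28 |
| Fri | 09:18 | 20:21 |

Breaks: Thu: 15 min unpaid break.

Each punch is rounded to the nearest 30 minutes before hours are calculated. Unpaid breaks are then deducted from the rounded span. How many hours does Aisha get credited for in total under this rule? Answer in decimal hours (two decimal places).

Thu: in 05:53→06:00, out 10:28→10:30; 4 h 30 min − 15 min = 4 h 15 min
Fri: in 09:18→09:30, out 20:21→20:30; 11 h 0 min
Total credited: 15 h 15 min.

15.25 hours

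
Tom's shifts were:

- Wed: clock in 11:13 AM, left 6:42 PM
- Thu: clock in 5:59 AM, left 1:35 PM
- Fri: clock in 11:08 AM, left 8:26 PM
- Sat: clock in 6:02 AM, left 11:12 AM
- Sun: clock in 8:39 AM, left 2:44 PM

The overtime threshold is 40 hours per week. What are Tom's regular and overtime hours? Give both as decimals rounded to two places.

Wed: 11:13 AM–6:42 PM = 7 h 29 min
Thu: 5:59 AM–1:35 PM = 7 h 36 min
Fri: 11:08 AM–8:26 PM = 9 h 18 min
Sat: 6:02 AM–11:12 AM = 5 h 10 min
Sun: 8:39 AM–2:44 PM = 6 h 5 min
Total worked: 35 h 38 min = 35.63 h.
Threshold 40 h → overtime 0 h 0 min, regular 35 h 38 min.

Regular 35.63 hours, overtime 0.00 hours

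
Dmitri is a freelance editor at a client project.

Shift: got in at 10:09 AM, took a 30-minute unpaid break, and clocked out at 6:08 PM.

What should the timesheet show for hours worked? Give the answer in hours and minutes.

Shift: 10:09 AM–6:08 PM = 7 h 59 min; less 30 min break → 7 h 29 min

7 h 29 min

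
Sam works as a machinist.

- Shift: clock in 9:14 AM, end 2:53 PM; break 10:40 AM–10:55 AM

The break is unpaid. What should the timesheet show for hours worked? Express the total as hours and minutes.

Shift: 9:14 AM–2:53 PM = 5 h 39 min; less 15 min break → 5 h 24 min

5 h 24 min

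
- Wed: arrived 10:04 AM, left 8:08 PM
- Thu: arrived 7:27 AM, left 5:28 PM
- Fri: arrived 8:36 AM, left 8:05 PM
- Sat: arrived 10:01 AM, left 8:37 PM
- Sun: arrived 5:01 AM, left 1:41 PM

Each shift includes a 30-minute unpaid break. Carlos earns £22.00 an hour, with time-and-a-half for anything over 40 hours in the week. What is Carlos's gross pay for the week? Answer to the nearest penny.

£1155.00

Wed: 10:04 AM–8:08 PM = 10 h 4 min; less 30 min break → 9 h 34 min
Thu: 7:27 AM–5:28 PM = 10 h 1 min; less 30 min break → 9 h 31 min
Fri: 8:36 AM–8:05 PM = 11 h 29 min; less 30 min break → 10 h 59 min
Sat: 10:01 AM–8:37 PM = 10 h 36 min; less 30 min break → 10 h 6 min
Sun: 5:01 AM–1:41 PM = 8 h 40 min; less 30 min break → 8 h 10 min
Total worked: 48 h 20 min = 2900 min.
Regular 40 h 0 min = 2400 min at £22.00/h; overtime 8 h 20 min = 500 min at £33.00/h.
Pay = (2400 × £22.00 + 500 × £33.00) ÷ 60 = £1155.00.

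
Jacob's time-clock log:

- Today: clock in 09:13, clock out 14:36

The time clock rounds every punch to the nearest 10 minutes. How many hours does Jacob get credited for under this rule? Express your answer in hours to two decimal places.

Today: in 09:13→09:10, out 14:36→14:40; 5 h 30 min

5.50 hours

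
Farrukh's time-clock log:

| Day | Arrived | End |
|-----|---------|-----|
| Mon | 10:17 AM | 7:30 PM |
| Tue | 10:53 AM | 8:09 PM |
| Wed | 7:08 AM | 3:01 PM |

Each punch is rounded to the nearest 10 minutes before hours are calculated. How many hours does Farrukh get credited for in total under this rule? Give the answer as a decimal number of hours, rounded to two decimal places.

Mon: in 10:17 AM→10:20 AM, out 7:30 PM→7:30 PM; 9 h 10 min
Tue: in 10:53 AM→10:50 AM, out 8:09 PM→8:10 PM; 9 h 20 min
Wed: in 7:08 AM→7:10 AM, out 3:01 PM→3:00 PM; 7 h 50 min
Total credited: 26 h 20 min.

26.33 hours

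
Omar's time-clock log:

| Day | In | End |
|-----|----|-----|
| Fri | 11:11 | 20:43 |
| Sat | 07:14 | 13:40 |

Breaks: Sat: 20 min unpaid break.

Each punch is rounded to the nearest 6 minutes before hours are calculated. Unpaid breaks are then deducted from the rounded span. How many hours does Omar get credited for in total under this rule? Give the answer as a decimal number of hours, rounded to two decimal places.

Fri: in 11:11→11:12, out 20:43→20:42; 9 h 30 min
Sat: in 07:14→07:12, out 13:40→13:42; 6 h 30 min − 20 min = 6 h 10 min
Total credited: 15 h 40 min.

15.67 hours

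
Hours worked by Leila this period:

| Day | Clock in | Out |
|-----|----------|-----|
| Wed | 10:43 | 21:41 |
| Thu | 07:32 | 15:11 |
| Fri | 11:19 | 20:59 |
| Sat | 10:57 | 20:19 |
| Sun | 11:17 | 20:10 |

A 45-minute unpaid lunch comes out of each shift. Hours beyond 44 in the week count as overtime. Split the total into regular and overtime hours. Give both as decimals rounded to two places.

Wed: 10:43–21:41 = 10 h 58 min; less 45 min break → 10 h 13 min
Thu: 07:32–15:11 = 7 h 39 min; less 45 min break → 6 h 54 min
Fri: 11:19–20:59 = 9 h 40 min; less 45 min break → 8 h 55 min
Sat: 10:57–20:19 = 9 h 22 min; less 45 min break → 8 h 37 min
Sun: 11:17–20:10 = 8 h 53 min; less 45 min break → 8 h 8 min
Total worked: 42 h 47 min = 42.78 h.
Threshold 44 h → overtime 0 h 0 min, regular 42 h 47 min.

Regular 42.78 hours, overtime 0.00 hours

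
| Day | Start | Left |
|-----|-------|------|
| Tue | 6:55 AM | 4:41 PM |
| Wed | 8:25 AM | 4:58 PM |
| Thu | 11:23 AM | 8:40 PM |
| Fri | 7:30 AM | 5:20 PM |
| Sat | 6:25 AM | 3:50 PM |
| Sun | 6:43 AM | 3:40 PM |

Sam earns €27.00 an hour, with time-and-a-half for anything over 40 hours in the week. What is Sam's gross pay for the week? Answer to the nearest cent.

€1719.90

Tue: 6:55 AM–4:41 PM = 9 h 46 min
Wed: 8:25 AM–4:58 PM = 8 h 33 min
Thu: 11:23 AM–8:40 PM = 9 h 17 min
Fri: 7:30 AM–5:20 PM = 9 h 50 min
Sat: 6:25 AM–3:50 PM = 9 h 25 min
Sun: 6:43 AM–3:40 PM = 8 h 57 min
Total worked: 55 h 48 min = 3348 min.
Regular 40 h 0 min = 2400 min at €27.00/h; overtime 15 h 48 min = 948 min at €40.50/h.
Pay = (2400 × €27.00 + 948 × €40.50) ÷ 60 = €1719.90.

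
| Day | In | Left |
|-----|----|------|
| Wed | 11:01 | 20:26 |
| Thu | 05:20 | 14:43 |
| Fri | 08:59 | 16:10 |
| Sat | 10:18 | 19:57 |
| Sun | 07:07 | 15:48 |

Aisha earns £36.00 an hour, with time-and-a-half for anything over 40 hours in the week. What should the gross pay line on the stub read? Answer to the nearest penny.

Wed: 11:01–20:26 = 9 h 25 min
Thu: 05:20–14:43 = 9 h 23 min
Fri: 08:59–16:10 = 7 h 11 min
Sat: 10:18–19:57 = 9 h 39 min
Sun: 07:07–15:48 = 8 h 41 min
Total worked: 44 h 19 min = 2659 min.
Regular 40 h 0 min = 2400 min at £36.00/h; overtime 4 h 19 min = 259 min at £54.00/h.
Pay = (2400 × £36.00 + 259 × £54.00) ÷ 60 = £1673.10.

£1673.10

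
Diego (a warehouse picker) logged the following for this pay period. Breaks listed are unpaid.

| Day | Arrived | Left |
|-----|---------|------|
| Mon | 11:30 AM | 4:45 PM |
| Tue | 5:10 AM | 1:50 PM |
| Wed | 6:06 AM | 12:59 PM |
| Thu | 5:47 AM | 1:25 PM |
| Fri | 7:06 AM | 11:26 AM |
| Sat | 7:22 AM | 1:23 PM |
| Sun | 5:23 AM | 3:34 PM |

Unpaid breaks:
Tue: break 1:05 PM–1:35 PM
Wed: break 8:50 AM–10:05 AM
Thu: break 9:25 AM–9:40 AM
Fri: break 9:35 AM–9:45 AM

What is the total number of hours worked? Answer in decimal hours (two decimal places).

46.80 hours

Mon: 11:30 AM–4:45 PM = 5 h 15 min
Tue: 5:10 AM–1:50 PM = 8 h 40 min; less 30 min break → 8 h 10 min
Wed: 6:06 AM–12:59 PM = 6 h 53 min; less 75 min break → 5 h 38 min
Thu: 5:47 AM–1:25 PM = 7 h 38 min; less 15 min break → 7 h 23 min
Fri: 7:06 AM–11:26 AM = 4 h 20 min; less 10 min break → 4 h 10 min
Sat: 7:22 AM–1:23 PM = 6 h 1 min
Sun: 5:23 AM–3:34 PM = 10 h 11 min
Total: 5 h 15 min + 8 h 10 min + 5 h 38 min + 7 h 23 min + 4 h 10 min + 6 h 1 min + 10 h 11 min = 46 h 48 min.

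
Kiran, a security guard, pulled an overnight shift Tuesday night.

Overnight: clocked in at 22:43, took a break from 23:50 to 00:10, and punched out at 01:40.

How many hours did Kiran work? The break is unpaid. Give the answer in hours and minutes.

2 h 37 min

Overnight: 22:43 → midnight = 1 h 17 min; midnight → 01:40 = 1 h 40 min; span 2 h 57 min; less 20 min break → 2 h 37 min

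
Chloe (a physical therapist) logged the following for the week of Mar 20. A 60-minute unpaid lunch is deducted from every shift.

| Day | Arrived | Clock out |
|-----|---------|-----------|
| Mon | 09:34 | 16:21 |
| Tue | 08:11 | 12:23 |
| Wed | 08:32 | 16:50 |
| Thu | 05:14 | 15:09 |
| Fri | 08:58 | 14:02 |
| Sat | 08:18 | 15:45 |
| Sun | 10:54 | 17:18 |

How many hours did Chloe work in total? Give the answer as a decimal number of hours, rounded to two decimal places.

41.12 hours

Mon: 09:34–16:21 = 6 h 47 min; less 60 min break → 5 h 47 min
Tue: 08:11–12:23 = 4 h 12 min; less 60 min break → 3 h 12 min
Wed: 08:32–16:50 = 8 h 18 min; less 60 min break → 7 h 18 min
Thu: 05:14–15:09 = 9 h 55 min; less 60 min break → 8 h 55 min
Fri: 08:58–14:02 = 5 h 4 min; less 60 min break → 4 h 4 min
Sat: 08:18–15:45 = 7 h 27 min; less 60 min break → 6 h 27 min
Sun: 10:54–17:18 = 6 h 24 min; less 60 min break → 5 h 24 min
Total: 5 h 47 min + 3 h 12 min + 7 h 18 min + 8 h 55 min + 4 h 4 min + 6 h 27 min + 5 h 24 min = 41 h 7 min.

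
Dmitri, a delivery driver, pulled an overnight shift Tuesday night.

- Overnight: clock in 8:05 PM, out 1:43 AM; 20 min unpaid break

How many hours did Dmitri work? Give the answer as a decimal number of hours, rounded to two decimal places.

Overnight: 8:05 PM → midnight = 3 h 55 min; midnight → 1:43 AM = 1 h 43 min; span 5 h 38 min; less 20 min break → 5 h 18 min

5.30 hours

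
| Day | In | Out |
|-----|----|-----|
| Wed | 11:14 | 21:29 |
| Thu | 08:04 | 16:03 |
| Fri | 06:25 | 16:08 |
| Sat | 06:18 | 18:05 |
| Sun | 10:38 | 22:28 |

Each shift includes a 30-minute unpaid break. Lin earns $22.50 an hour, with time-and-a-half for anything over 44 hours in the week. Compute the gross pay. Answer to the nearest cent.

Wed: 11:14–21:29 = 10 h 15 min; less 30 min break → 9 h 45 min
Thu: 08:04–16:03 = 7 h 59 min; less 30 min break → 7 h 29 min
Fri: 06:25–16:08 = 9 h 43 min; less 30 min break → 9 h 13 min
Sat: 06:18–18:05 = 11 h 47 min; less 30 min break → 11 h 17 min
Sun: 10:38–22:28 = 11 h 50 min; less 30 min break → 11 h 20 min
Total worked: 49 h 4 min = 2944 min.
Regular 44 h 0 min = 2640 min at $22.50/h; overtime 5 h 4 min = 304 min at $33.75/h.
Pay = (2640 × $22.50 + 304 × $33.75) ÷ 60 = $1161.00.

$1161.00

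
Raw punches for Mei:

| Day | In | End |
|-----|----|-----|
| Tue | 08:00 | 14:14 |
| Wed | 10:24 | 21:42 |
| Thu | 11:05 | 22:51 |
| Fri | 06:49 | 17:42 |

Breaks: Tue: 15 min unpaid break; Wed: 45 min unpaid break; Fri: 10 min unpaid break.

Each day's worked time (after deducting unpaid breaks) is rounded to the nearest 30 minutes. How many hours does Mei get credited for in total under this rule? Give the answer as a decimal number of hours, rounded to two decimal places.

Tue: 08:00–14:14 = 6 h 14 min − 15 min = 5 h 59 min → rounds to 6 h 0 min
Wed: 10:24–21:42 = 11 h 18 min − 45 min = 10 h 33 min → rounds to 10 h 30 min
Thu: 11:05–22:51 = 11 h 46 min → rounds to 12 h 0 min
Fri: 06:49–17:42 = 10 h 53 min − 10 min = 10 h 43 min → rounds to 10 h 30 min
Total credited: 39 h 0 min.

39.00 hours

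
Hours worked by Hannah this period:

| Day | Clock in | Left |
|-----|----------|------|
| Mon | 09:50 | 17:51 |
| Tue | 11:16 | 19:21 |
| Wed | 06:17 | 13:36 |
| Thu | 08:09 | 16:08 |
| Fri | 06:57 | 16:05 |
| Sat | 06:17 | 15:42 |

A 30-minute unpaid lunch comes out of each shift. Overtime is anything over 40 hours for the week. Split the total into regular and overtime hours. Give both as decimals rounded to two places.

Mon: 09:50–17:51 = 8 h 1 min; less 30 min break → 7 h 31 min
Tue: 11:16–19:21 = 8 h 5 min; less 30 min break → 7 h 35 min
Wed: 06:17–13:36 = 7 h 19 min; less 30 min break → 6 h 49 min
Thu: 08:09–16:08 = 7 h 59 min; less 30 min break → 7 h 29 min
Fri: 06:57–16:05 = 9 h 8 min; less 30 min break → 8 h 38 min
Sat: 06:17–15:42 = 9 h 25 min; less 30 min break → 8 h 55 min
Total worked: 46 h 57 min = 46.95 h.
Threshold 40 h → overtime 6 h 57 min, regular 40 h 0 min.

Regular 40.00 hours, overtime 6.95 hours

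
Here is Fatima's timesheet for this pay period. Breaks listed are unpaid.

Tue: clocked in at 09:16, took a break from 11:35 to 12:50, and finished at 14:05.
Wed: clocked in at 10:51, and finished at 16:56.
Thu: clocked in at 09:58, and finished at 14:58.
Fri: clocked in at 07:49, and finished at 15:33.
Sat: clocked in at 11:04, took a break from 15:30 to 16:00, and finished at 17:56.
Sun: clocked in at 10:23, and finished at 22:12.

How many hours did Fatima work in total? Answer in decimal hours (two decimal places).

Tue: 09:16–14:05 = 4 h 49 min; less 75 min break → 3 h 34 min
Wed: 10:51–16:56 = 6 h 5 min
Thu: 09:58–14:58 = 5 h 0 min
Fri: 07:49–15:33 = 7 h 44 min
Sat: 11:04–17:56 = 6 h 52 min; less 30 min break → 6 h 22 min
Sun: 10:23–22:12 = 11 h 49 min
Total: 3 h 34 min + 6 h 5 min + 5 h 0 min + 7 h 44 min + 6 h 22 min + 11 h 49 min = 40 h 34 min.

40.57 hours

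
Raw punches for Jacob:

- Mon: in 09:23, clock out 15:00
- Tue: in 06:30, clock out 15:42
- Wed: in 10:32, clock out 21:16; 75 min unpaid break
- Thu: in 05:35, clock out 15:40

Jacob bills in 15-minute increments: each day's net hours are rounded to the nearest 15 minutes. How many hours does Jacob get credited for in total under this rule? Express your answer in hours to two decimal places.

34.25 hours

Mon: 09:23–15:00 = 5 h 37 min → rounds to 5 h 30 min
Tue: 06:30–15:42 = 9 h 12 min → rounds to 9 h 15 min
Wed: 10:32–21:16 = 10 h 44 min − 75 min = 9 h 29 min → rounds to 9 h 30 min
Thu: 05:35–15:40 = 10 h 5 min → rounds to 10 h 0 min
Total credited: 34 h 15 min.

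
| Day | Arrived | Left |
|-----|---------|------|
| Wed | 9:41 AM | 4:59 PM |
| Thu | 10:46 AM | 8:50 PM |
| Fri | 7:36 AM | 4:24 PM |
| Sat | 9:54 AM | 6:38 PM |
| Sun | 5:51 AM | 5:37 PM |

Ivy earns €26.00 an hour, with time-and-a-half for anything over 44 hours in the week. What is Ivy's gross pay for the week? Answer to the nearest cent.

Wed: 9:41 AM–4:59 PM = 7 h 18 min
Thu: 10:46 AM–8:50 PM = 10 h 4 min
Fri: 7:36 AM–4:24 PM = 8 h 48 min
Sat: 9:54 AM–6:38 PM = 8 h 44 min
Sun: 5:51 AM–5:37 PM = 11 h 46 min
Total worked: 46 h 40 min = 2800 min.
Regular 44 h 0 min = 2640 min at €26.00/h; overtime 2 h 40 min = 160 min at €39.00/h.
Pay = (2640 × €26.00 + 160 × €39.00) ÷ 60 = €1248.00.

€1248.00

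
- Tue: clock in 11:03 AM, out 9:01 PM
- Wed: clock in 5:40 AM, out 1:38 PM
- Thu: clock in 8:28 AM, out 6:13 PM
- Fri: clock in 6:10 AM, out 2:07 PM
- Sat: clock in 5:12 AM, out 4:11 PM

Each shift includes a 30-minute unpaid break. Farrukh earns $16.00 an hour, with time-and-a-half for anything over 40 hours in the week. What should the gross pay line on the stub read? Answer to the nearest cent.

$738.80

Tue: 11:03 AM–9:01 PM = 9 h 58 min; less 30 min break → 9 h 28 min
Wed: 5:40 AM–1:38 PM = 7 h 58 min; less 30 min break → 7 h 28 min
Thu: 8:28 AM–6:13 PM = 9 h 45 min; less 30 min break → 9 h 15 min
Fri: 6:10 AM–2:07 PM = 7 h 57 min; less 30 min break → 7 h 27 min
Sat: 5:12 AM–4:11 PM = 10 h 59 min; less 30 min break → 10 h 29 min
Total worked: 44 h 7 min = 2647 min.
Regular 40 h 0 min = 2400 min at $16.00/h; overtime 4 h 7 min = 247 min at $24.00/h.
Pay = (2400 × $16.00 + 247 × $24.00) ÷ 60 = $738.80.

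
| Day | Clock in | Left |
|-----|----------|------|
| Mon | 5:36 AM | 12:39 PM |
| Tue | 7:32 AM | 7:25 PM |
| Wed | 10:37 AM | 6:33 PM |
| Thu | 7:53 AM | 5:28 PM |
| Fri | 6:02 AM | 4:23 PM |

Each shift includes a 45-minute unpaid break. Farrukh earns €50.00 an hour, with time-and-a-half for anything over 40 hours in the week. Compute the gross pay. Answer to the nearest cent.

Mon: 5:36 AM–12:39 PM = 7 h 3 min; less 45 min break → 6 h 18 min
Tue: 7:32 AM–7:25 PM = 11 h 53 min; less 45 min break → 11 h 8 min
Wed: 10:37 AM–6:33 PM = 7 h 56 min; less 45 min break → 7 h 11 min
Thu: 7:53 AM–5:28 PM = 9 h 35 min; less 45 min break → 8 h 50 min
Fri: 6:02 AM–4:23 PM = 10 h 21 min; less 45 min break → 9 h 36 min
Total worked: 43 h 3 min = 2583 min.
Regular 40 h 0 min = 2400 min at €50.00/h; overtime 3 h 3 min = 183 min at €75.00/h.
Pay = (2400 × €50.00 + 183 × €75.00) ÷ 60 = €2228.75.

€2228.75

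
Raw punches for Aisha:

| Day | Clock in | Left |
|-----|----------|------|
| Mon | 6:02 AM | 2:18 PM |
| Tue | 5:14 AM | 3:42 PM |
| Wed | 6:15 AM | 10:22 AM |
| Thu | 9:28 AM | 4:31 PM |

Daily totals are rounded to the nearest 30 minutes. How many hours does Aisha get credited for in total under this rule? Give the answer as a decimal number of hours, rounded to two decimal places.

30.00 hours

Mon: 6:02 AM–2:18 PM = 8 h 16 min → rounds to 8 h 30 min
Tue: 5:14 AM–3:42 PM = 10 h 28 min → rounds to 10 h 30 min
Wed: 6:15 AM–10:22 AM = 4 h 7 min → rounds to 4 h 0 min
Thu: 9:28 AM–4:31 PM = 7 h 3 min → rounds to 7 h 0 min
Total credited: 30 h 0 min.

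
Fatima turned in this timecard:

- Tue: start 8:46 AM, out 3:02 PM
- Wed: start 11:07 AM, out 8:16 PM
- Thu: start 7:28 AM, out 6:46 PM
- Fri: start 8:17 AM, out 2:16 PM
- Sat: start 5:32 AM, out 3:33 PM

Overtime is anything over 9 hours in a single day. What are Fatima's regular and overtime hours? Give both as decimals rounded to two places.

Tue: 8:46 AM–3:02 PM = 6 h 16 min
Wed: 11:07 AM–8:16 PM = 9 h 9 min
Thu: 7:28 AM–6:46 PM = 11 h 18 min
Fri: 8:17 AM–2:16 PM = 5 h 59 min
Sat: 5:32 AM–3:33 PM = 10 h 1 min
Tue reg 6 h 16 min / OT 0 h 0 min; Wed reg 9 h 0 min / OT 0 h 9 min; Thu reg 9 h 0 min / OT 2 h 18 min; Fri reg 5 h 59 min / OT 0 h 0 min; Sat reg 9 h 0 min / OT 1 h 1 min.
Totals: regular 39 h 15 min, overtime 3 h 28 min.

Regular 39.25 hours, overtime 3.47 hours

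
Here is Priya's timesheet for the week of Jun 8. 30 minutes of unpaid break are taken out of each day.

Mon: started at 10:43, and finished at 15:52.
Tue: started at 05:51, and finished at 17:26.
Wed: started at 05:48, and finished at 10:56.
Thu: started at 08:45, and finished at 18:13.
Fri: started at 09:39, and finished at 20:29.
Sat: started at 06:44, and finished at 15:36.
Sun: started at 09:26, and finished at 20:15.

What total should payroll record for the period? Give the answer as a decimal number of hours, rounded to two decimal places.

Mon: 10:43–15:52 = 5 h 9 min; less 30 min break → 4 h 39 min
Tue: 05:51–17:26 = 11 h 35 min; less 30 min break → 11 h 5 min
Wed: 05:48–10:56 = 5 h 8 min; less 30 min break → 4 h 38 min
Thu: 08:45–18:13 = 9 h 28 min; less 30 min break → 8 h 58 min
Fri: 09:39–20:29 = 10 h 50 min; less 30 min break → 10 h 20 min
Sat: 06:44–15:36 = 8 h 52 min; less 30 min break → 8 h 22 min
Sun: 09:26–20:15 = 10 h 49 min; less 30 min break → 10 h 19 min
Total: 4 h 39 min + 11 h 5 min + 4 h 38 min + 8 h 58 min + 10 h 20 min + 8 h 22 min + 10 h 19 min = 58 h 21 min.

58.35 hours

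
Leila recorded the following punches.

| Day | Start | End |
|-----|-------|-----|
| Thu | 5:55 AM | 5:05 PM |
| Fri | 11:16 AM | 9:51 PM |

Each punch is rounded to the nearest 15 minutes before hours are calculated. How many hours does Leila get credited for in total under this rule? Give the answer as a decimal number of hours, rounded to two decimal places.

Thu: in 5:55 AM→6:00 AM, out 5:05 PM→5:00 PM; 11 h 0 min
Fri: in 11:16 AM→11:15 AM, out 9:51 PM→9:45 PM; 10 h 30 min
Total credited: 21 h 30 min.

21.50 hours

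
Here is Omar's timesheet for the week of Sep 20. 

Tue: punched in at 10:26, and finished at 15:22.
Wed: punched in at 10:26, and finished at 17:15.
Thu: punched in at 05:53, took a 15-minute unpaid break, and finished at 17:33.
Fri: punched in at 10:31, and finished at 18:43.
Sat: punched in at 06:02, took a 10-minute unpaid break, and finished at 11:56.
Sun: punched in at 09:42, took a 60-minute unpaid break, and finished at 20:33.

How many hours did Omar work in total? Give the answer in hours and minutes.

Tue: 10:26–15:22 = 4 h 56 min
Wed: 10:26–17:15 = 6 h 49 min
Thu: 05:53–17:33 = 11 h 40 min; less 15 min break → 11 h 25 min
Fri: 10:31–18:43 = 8 h 12 min
Sat: 06:02–11:56 = 5 h 54 min; less 10 min break → 5 h 44 min
Sun: 09:42–20:33 = 10 h 51 min; less 60 min break → 9 h 51 min
Total: 4 h 56 min + 6 h 49 min + 11 h 25 min + 8 h 12 min + 5 h 44 min + 9 h 51 min = 46 h 57 min.

46 h 57 min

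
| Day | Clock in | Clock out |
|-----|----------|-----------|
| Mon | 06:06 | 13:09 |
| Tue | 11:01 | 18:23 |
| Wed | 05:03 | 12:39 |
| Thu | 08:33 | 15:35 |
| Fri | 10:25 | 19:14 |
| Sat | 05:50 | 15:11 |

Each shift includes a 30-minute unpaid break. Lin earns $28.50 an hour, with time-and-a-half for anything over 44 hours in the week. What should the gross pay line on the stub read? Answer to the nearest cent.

Mon: 06:06–13:09 = 7 h 3 min; less 30 min break → 6 h 33 min
Tue: 11:01–18:23 = 7 h 22 min; less 30 min break → 6 h 52 min
Wed: 05:03–12:39 = 7 h 36 min; less 30 min break → 7 h 6 min
Thu: 08:33–15:35 = 7 h 2 min; less 30 min break → 6 h 32 min
Fri: 10:25–19:14 = 8 h 49 min; less 30 min break → 8 h 19 min
Sat: 05:50–15:11 = 9 h 21 min; less 30 min break → 8 h 51 min
Total worked: 44 h 13 min = 2653 min.
Regular 44 h 0 min = 2640 min at $28.50/h; overtime 0 h 13 min = 13 min at $42.75/h.
Pay = (2640 × $28.50 + 13 × $42.75) ÷ 60 = $1263.26.

$1263.26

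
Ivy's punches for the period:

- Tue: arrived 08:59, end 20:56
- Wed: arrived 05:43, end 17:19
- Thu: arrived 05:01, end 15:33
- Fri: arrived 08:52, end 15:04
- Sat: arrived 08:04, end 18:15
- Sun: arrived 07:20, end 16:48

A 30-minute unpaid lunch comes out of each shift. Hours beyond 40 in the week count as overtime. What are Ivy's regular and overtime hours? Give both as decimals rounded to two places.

Regular 40.00 hours, overtime 16.93 hours

Tue: 08:59–20:56 = 11 h 57 min; less 30 min break → 11 h 27 min
Wed: 05:43–17:19 = 11 h 36 min; less 30 min break → 11 h 6 min
Thu: 05:01–15:33 = 10 h 32 min; less 30 min break → 10 h 2 min
Fri: 08:52–15:04 = 6 h 12 min; less 30 min break → 5 h 42 min
Sat: 08:04–18:15 = 10 h 11 min; less 30 min break → 9 h 41 min
Sun: 07:20–16:48 = 9 h 28 min; less 30 min break → 8 h 58 min
Total worked: 56 h 56 min = 56.93 h.
Threshold 40 h → overtime 16 h 56 min, regular 40 h 0 min.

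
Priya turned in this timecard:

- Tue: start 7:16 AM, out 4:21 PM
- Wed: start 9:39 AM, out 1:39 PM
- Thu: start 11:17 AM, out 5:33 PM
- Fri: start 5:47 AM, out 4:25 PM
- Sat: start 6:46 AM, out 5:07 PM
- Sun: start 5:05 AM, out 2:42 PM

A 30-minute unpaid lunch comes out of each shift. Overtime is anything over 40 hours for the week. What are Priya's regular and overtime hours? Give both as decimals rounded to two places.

Regular 40.00 hours, overtime 6.95 hours

Tue: 7:16 AM–4:21 PM = 9 h 5 min; less 30 min break → 8 h 35 min
Wed: 9:39 AM–1:39 PM = 4 h 0 min; less 30 min break → 3 h 30 min
Thu: 11:17 AM–5:33 PM = 6 h 16 min; less 30 min break → 5 h 46 min
Fri: 5:47 AM–4:25 PM = 10 h 38 min; less 30 min break → 10 h 8 min
Sat: 6:46 AM–5:07 PM = 10 h 21 min; less 30 min break → 9 h 51 min
Sun: 5:05 AM–2:42 PM = 9 h 37 min; less 30 min break → 9 h 7 min
Total worked: 46 h 57 min = 46.95 h.
Threshold 40 h → overtime 6 h 57 min, regular 40 h 0 min.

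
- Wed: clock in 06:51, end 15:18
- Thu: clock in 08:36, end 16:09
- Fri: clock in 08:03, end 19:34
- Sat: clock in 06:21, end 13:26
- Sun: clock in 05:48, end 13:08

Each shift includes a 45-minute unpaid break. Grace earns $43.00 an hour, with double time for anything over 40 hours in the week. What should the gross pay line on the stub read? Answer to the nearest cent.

$1641.88

Wed: 06:51–15:18 = 8 h 27 min; less 45 min break → 7 h 42 min
Thu: 08:36–16:09 = 7 h 33 min; less 45 min break → 6 h 48 min
Fri: 08:03–19:34 = 11 h 31 min; less 45 min break → 10 h 46 min
Sat: 06:21–13:26 = 7 h 5 min; less 45 min break → 6 h 20 min
Sun: 05:48–13:08 = 7 h 20 min; less 45 min break → 6 h 35 min
Total worked: 38 h 11 min = 2291 min.
Regular 38 h 11 min = 2291 min at $43.00/h; overtime 0 h 0 min = 0 min at $86.00/h.
Pay = (2291 × $43.00 + 0 × $86.00) ÷ 60 = $1641.88.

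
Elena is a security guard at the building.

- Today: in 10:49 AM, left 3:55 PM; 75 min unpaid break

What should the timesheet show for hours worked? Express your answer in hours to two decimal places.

3.85 hours

Today: 10:49 AM–3:55 PM = 5 h 6 min; less 75 min break → 3 h 51 min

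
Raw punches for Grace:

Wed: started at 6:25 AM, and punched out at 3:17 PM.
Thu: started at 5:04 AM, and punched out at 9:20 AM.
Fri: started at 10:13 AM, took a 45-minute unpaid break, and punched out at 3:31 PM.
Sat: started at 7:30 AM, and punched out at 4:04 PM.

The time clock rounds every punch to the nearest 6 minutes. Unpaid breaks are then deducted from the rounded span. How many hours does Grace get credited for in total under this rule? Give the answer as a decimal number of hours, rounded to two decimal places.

Wed: in 6:25 AM→6:24 AM, out 3:17 PM→3:18 PM; 8 h 54 min
Thu: in 5:04 AM→5:06 AM, out 9:20 AM→9:18 AM; 4 h 12 min
Fri: in 10:13 AM→10:12 AM, out 3:31 PM→3:30 PM; 5 h 18 min − 45 min = 4 h 33 min
Sat: in 7:30 AM→7:30 AM, out 4:04 PM→4:06 PM; 8 h 36 min
Total credited: 26 h 15 min.

26.25 hours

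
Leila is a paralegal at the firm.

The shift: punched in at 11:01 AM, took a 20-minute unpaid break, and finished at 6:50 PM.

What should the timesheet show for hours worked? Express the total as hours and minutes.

7 h 29 min

The shift: 11:01 AM–6:50 PM = 7 h 49 min; less 20 min break → 7 h 29 min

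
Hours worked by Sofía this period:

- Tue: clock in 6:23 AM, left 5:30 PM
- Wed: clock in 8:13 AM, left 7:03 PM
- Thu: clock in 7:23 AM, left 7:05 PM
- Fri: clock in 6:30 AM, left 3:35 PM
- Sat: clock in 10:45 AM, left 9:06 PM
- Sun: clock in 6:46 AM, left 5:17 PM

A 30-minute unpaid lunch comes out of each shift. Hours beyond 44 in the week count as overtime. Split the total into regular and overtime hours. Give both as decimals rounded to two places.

Regular 44.00 hours, overtime 16.60 hours

Tue: 6:23 AM–5:30 PM = 11 h 7 min; less 30 min break → 10 h 37 min
Wed: 8:13 AM–7:03 PM = 10 h 50 min; less 30 min break → 10 h 20 min
Thu: 7:23 AM–7:05 PM = 11 h 42 min; less 30 min break → 11 h 12 min
Fri: 6:30 AM–3:35 PM = 9 h 5 min; less 30 min break → 8 h 35 min
Sat: 10:45 AM–9:06 PM = 10 h 21 min; less 30 min break → 9 h 51 min
Sun: 6:46 AM–5:17 PM = 10 h 31 min; less 30 min break → 10 h 1 min
Total worked: 60 h 36 min = 60.60 h.
Threshold 44 h → overtime 16 h 36 min, regular 44 h 0 min.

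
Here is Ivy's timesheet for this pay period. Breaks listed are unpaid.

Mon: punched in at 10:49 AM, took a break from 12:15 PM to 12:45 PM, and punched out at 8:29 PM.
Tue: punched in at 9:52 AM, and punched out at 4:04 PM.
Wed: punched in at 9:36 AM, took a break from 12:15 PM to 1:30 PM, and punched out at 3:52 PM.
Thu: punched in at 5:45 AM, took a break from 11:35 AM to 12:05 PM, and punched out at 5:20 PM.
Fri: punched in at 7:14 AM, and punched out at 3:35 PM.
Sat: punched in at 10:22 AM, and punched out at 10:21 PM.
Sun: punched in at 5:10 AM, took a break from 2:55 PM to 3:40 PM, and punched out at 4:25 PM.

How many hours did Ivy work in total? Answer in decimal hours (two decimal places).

62.30 hours

Mon: 10:49 AM–8:29 PM = 9 h 40 min; less 30 min break → 9 h 10 min
Tue: 9:52 AM–4:04 PM = 6 h 12 min
Wed: 9:36 AM–3:52 PM = 6 h 16 min; less 75 min break → 5 h 1 min
Thu: 5:45 AM–5:20 PM = 11 h 35 min; less 30 min break → 11 h 5 min
Fri: 7:14 AM–3:35 PM = 8 h 21 min
Sat: 10:22 AM–10:21 PM = 11 h 59 min
Sun: 5:10 AM–4:25 PM = 11 h 15 min; less 45 min break → 10 h 30 min
Total: 9 h 10 min + 6 h 12 min + 5 h 1 min + 11 h 5 min + 8 h 21 min + 11 h 59 min + 10 h 30 min = 62 h 18 min.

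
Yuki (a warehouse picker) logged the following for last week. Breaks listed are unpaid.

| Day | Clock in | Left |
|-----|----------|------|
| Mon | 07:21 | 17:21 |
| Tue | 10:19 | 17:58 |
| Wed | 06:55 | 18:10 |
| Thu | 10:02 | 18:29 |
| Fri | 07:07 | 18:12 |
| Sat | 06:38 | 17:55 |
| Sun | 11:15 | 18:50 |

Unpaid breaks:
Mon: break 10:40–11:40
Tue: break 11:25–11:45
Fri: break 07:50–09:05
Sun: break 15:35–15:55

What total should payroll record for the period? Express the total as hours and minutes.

Mon: 07:21–17:21 = 10 h 0 min; less 60 min break → 9 h 0 min
Tue: 10:19–17:58 = 7 h 39 min; less 20 min break → 7 h 19 min
Wed: 06:55–18:10 = 11 h 15 min
Thu: 10:02–18:29 = 8 h 27 min
Fri: 07:07–18:12 = 11 h 5 min; less 75 min break → 9 h 50 min
Sat: 06:38–17:55 = 11 h 17 min
Sun: 11:15–18:50 = 7 h 35 min; less 20 min break → 7 h 15 min
Total: 9 h 0 min + 7 h 19 min + 11 h 15 min + 8 h 27 min + 9 h 50 min + 11 h 17 min + 7 h 15 min = 64 h 23 min.

64 h 23 min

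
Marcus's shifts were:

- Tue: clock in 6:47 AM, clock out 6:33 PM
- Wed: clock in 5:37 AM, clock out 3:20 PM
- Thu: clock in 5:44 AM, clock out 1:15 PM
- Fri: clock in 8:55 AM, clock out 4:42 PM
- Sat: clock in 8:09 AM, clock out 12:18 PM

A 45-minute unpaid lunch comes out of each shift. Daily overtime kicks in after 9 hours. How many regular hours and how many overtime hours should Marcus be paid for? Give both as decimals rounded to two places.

Regular 35.17 hours, overtime 2.02 hours

Tue: 6:47 AM–6:33 PM = 11 h 46 min; less 45 min break → 11 h 1 min
Wed: 5:37 AM–3:20 PM = 9 h 43 min; less 45 min break → 8 h 58 min
Thu: 5:44 AM–1:15 PM = 7 h 31 min; less 45 min break → 6 h 46 min
Fri: 8:55 AM–4:42 PM = 7 h 47 min; less 45 min break → 7 h 2 min
Sat: 8:09 AM–12:18 PM = 4 h 9 min; less 45 min break → 3 h 24 min
Tue reg 9 h 0 min / OT 2 h 1 min; Wed reg 8 h 58 min / OT 0 h 0 min; Thu reg 6 h 46 min / OT 0 h 0 min; Fri reg 7 h 2 min / OT 0 h 0 min; Sat reg 3 h 24 min / OT 0 h 0 min.
Totals: regular 35 h 10 min, overtime 2 h 1 min.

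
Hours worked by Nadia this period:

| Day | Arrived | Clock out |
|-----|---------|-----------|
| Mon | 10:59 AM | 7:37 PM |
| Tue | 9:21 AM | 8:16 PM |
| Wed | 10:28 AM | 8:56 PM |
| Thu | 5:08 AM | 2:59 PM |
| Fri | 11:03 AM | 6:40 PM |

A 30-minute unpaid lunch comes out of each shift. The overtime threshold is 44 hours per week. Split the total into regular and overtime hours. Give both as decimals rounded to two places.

Mon: 10:59 AM–7:37 PM = 8 h 38 min; less 30 min break → 8 h 8 min
Tue: 9:21 AM–8:16 PM = 10 h 55 min; less 30 min break → 10 h 25 min
Wed: 10:28 AM–8:56 PM = 10 h 28 min; less 30 min break → 9 h 58 min
Thu: 5:08 AM–2:59 PM = 9 h 51 min; less 30 min break → 9 h 21 min
Fri: 11:03 AM–6:40 PM = 7 h 37 min; less 30 min break → 7 h 7 min
Total worked: 44 h 59 min = 44.98 h.
Threshold 44 h → overtime 0 h 59 min, regular 44 h 0 min.

Regular 44.00 hours, overtime 0.98 hours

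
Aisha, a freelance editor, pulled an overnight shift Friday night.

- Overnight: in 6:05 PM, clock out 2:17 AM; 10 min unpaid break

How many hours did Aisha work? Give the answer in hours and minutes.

Overnight: 6:05 PM → midnight = 5 h 55 min; midnight → 2:17 AM = 2 h 17 min; span 8 h 12 min; less 10 min break → 8 h 2 min

8 h 2 min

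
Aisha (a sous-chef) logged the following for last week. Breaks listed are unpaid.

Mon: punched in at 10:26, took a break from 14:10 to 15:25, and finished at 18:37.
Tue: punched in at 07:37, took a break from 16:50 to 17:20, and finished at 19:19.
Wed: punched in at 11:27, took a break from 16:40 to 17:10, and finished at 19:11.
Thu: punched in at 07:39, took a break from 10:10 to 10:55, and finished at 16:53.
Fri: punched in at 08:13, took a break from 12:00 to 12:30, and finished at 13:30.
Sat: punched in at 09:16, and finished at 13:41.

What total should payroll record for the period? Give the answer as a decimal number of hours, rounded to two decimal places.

Mon: 10:26–18:37 = 8 h 11 min; less 75 min break → 6 h 56 min
Tue: 07:37–19:19 = 11 h 42 min; less 30 min break → 11 h 12 min
Wed: 11:27–19:11 = 7 h 44 min; less 30 min break → 7 h 14 min
Thu: 07:39–16:53 = 9 h 14 min; less 45 min break → 8 h 29 min
Fri: 08:13–13:30 = 5 h 17 min; less 30 min break → 4 h 47 min
Sat: 09:16–13:41 = 4 h 25 min
Total: 6 h 56 min + 11 h 12 min + 7 h 14 min + 8 h 29 min + 4 h 47 min + 4 h 25 min = 43 h 3 min.

43.05 hours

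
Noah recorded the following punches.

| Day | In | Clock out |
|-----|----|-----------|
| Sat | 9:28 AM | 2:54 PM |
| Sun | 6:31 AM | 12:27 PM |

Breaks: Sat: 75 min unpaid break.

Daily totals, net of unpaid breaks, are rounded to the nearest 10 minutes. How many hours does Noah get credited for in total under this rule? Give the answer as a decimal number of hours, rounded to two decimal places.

Sat: 9:28 AM–2:54 PM = 5 h 26 min − 75 min = 4 h 11 min → rounds to 4 h 10 min
Sun: 6:31 AM–12:27 PM = 5 h 56 min → rounds to 6 h 0 min
Total credited: 10 h 10 min.

10.17 hours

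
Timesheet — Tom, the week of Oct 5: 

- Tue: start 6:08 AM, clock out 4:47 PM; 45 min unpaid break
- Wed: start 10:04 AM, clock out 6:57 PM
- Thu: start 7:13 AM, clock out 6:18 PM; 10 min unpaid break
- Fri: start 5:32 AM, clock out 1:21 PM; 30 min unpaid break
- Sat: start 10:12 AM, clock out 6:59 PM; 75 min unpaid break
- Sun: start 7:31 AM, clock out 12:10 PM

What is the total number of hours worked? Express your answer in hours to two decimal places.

Tue: 6:08 AM–4:47 PM = 10 h 39 min; less 45 min break → 9 h 54 min
Wed: 10:04 AM–6:57 PM = 8 h 53 min
Thu: 7:13 AM–6:18 PM = 11 h 5 min; less 10 min break → 10 h 55 min
Fri: 5:32 AM–1:21 PM = 7 h 49 min; less 30 min break → 7 h 19 min
Sat: 10:12 AM–6:59 PM = 8 h 47 min; less 75 min break → 7 h 32 min
Sun: 7:31 AM–12:10 PM = 4 h 39 min
Total: 9 h 54 min + 8 h 53 min + 10 h 55 min + 7 h 19 min + 7 h 32 min + 4 h 39 min = 49 h 12 min.

49.20 hours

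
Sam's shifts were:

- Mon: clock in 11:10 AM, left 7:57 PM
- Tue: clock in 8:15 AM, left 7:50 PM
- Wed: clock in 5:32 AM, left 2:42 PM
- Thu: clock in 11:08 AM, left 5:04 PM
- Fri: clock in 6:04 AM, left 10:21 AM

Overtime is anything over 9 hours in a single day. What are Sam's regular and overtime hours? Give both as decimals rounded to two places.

Mon: 11:10 AM–7:57 PM = 8 h 47 min
Tue: 8:15 AM–7:50 PM = 11 h 35 min
Wed: 5:32 AM–2:42 PM = 9 h 10 min
Thu: 11:08 AM–5:04 PM = 5 h 56 min
Fri: 6:04 AM–10:21 AM = 4 h 17 min
Mon reg 8 h 47 min / OT 0 h 0 min; Tue reg 9 h 0 min / OT 2 h 35 min; Wed reg 9 h 0 min / OT 0 h 10 min; Thu reg 5 h 56 min / OT 0 h 0 min; Fri reg 4 h 17 min / OT 0 h 0 min.
Totals: regular 37 h 0 min, overtime 2 h 45 min.

Regular 37.00 hours, overtime 2.75 hours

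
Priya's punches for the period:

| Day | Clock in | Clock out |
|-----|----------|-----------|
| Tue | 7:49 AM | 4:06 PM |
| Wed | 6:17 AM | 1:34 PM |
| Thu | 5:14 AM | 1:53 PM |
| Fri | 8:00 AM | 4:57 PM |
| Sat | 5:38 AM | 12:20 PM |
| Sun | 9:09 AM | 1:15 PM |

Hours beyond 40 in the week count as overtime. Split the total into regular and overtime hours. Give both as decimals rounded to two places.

Tue: 7:49 AM–4:06 PM = 8 h 17 min
Wed: 6:17 AM–1:34 PM = 7 h 17 min
Thu: 5:14 AM–1:53 PM = 8 h 39 min
Fri: 8:00 AM–4:57 PM = 8 h 57 min
Sat: 5:38 AM–12:20 PM = 6 h 42 min
Sun: 9:09 AM–1:15 PM = 4 h 6 min
Total worked: 43 h 58 min = 43.97 h.
Threshold 40 h → overtime 3 h 58 min, regular 40 h 0 min.

Regular 40.00 hours, overtime 3.97 hours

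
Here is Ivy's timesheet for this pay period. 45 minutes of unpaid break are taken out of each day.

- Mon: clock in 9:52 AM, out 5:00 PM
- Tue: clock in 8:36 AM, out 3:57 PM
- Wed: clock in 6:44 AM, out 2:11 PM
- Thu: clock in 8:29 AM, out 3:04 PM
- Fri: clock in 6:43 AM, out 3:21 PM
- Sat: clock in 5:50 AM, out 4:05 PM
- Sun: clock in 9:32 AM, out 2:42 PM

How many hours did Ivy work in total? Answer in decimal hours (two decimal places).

Mon: 9:52 AM–5:00 PM = 7 h 8 min; less 45 min break → 6 h 23 min
Tue: 8:36 AM–3:57 PM = 7 h 21 min; less 45 min break → 6 h 36 min
Wed: 6:44 AM–2:11 PM = 7 h 27 min; less 45 min break → 6 h 42 min
Thu: 8:29 AM–3:04 PM = 6 h 35 min; less 45 min break → 5 h 50 min
Fri: 6:43 AM–3:21 PM = 8 h 38 min; less 45 min break → 7 h 53 min
Sat: 5:50 AM–4:05 PM = 10 h 15 min; less 45 min break → 9 h 30 min
Sun: 9:32 AM–2:42 PM = 5 h 10 min; less 45 min break → 4 h 25 min
Total: 6 h 23 min + 6 h 36 min + 6 h 42 min + 5 h 50 min + 7 h 53 min + 9 h 30 min + 4 h 25 min = 47 h 19 min.

47.32 hours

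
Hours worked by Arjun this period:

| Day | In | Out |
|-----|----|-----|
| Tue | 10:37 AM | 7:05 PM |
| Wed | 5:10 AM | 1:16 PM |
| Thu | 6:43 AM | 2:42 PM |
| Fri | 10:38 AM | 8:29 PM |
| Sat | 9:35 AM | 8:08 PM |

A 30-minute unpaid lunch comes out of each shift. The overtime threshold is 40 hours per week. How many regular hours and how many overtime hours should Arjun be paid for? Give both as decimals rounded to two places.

Tue: 10:37 AM–7:05 PM = 8 h 28 min; less 30 min break → 7 h 58 min
Wed: 5:10 AM–1:16 PM = 8 h 6 min; less 30 min break → 7 h 36 min
Thu: 6:43 AM–2:42 PM = 7 h 59 min; less 30 min break → 7 h 29 min
Fri: 10:38 AM–8:29 PM = 9 h 51 min; less 30 min break → 9 h 21 min
Sat: 9:35 AM–8:08 PM = 10 h 33 min; less 30 min break → 10 h 3 min
Total worked: 42 h 27 min = 42.45 h.
Threshold 40 h → overtime 2 h 27 min, regular 40 h 0 min.

Regular 40.00 hours, overtime 2.45 hours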